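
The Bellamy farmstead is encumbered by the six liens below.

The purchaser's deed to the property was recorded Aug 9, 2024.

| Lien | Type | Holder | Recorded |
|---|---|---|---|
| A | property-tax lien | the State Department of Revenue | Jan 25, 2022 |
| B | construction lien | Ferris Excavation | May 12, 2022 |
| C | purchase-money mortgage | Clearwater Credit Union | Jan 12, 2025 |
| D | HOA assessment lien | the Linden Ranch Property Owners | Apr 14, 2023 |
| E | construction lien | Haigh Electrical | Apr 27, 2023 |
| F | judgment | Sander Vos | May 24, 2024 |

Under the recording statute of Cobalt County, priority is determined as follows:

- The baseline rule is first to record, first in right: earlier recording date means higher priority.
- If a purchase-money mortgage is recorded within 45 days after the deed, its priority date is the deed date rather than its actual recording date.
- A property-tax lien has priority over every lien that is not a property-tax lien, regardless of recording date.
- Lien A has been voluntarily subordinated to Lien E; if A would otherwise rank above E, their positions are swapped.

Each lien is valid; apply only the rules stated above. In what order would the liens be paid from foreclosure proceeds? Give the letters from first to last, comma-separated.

Effective dates after the stated exceptions: C missed the 45-day window (156 days after the deed), so its recording date stands.
A is a property-tax lien, so it outranks all other liens regardless of date.
The other liens, earliest effective date first: B (May 12, 2022), D (Apr 14, 2023), E (Apr 27, 2023), F (May 24, 2024), C (Jan 12, 2025).
A would otherwise be senior to E, so under the subordination agreement A and E exchange positions.

E, B, D, A, F, C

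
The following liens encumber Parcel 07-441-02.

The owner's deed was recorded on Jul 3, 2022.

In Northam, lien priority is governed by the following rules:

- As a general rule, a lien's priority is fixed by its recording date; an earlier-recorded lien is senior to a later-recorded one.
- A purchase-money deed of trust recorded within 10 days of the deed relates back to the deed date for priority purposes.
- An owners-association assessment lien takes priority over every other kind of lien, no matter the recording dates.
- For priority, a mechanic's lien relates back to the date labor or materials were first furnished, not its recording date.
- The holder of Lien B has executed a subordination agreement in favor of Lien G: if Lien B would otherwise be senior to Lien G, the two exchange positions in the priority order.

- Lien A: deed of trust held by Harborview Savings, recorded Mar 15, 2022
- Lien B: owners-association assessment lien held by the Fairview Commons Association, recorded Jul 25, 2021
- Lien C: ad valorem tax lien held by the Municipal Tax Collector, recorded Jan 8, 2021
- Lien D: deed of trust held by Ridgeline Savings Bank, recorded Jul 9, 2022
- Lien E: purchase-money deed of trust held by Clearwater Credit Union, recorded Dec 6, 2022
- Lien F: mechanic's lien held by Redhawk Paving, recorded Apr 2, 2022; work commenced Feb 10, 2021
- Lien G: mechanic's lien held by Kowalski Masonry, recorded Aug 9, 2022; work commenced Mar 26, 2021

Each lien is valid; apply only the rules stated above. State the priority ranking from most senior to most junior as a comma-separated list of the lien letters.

G, C, F, B, A, D, E

First, effective dates: E was recorded 156 days after the deed, outside the 10-day window, so it keeps its recording date; F's effective date is Feb 10, 2021, when work began; G is treated as recorded Mar 26, 2021, the work-commencement date.
B is an owners-association assessment lien and takes priority over every other lien.
Among the remaining liens, by effective date: C (Jan 8, 2021), F (Feb 10, 2021), G (Mar 26, 2021), A (Mar 15, 2022), D (Jul 9, 2022), E (Dec 6, 2022).
B would otherwise be senior to G, so under the subordination agreement B and G exchange positions.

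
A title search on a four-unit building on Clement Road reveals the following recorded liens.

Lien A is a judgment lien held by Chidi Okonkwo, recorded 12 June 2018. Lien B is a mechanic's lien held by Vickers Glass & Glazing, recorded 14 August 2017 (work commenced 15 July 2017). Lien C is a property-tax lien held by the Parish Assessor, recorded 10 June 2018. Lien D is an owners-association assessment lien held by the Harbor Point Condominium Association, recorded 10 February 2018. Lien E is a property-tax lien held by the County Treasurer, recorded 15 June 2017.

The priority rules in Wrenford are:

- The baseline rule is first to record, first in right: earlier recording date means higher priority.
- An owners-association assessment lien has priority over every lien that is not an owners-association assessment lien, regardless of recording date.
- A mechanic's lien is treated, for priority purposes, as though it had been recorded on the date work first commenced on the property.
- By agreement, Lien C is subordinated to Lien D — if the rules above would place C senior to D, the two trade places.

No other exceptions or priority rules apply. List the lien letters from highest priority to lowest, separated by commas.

First, effective dates: B is treated as recorded 15 July 2017, the work-commencement date.
D, as an owners-association assessment lien, has superpriority and ranks first.
Remaining liens by effective date: E (15 June 2017), B (15 July 2017), C (10 June 2018), A (12 June 2018).
C is already junior to D, so the subordination agreement changes nothing.

D, E, B, C, A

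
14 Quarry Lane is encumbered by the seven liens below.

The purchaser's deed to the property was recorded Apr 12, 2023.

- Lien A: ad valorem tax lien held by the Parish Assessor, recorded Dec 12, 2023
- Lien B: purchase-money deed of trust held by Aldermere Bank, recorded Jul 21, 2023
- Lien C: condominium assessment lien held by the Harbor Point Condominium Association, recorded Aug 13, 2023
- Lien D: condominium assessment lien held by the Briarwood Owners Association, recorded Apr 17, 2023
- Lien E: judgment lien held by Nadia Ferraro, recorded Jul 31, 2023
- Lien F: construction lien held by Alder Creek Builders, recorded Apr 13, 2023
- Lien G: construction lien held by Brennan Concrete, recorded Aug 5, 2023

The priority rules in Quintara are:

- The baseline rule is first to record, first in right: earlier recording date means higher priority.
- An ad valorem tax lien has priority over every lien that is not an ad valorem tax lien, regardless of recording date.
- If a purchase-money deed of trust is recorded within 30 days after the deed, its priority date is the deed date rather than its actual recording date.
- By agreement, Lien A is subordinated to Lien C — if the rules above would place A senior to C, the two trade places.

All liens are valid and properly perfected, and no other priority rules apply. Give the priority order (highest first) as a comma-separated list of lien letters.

First, effective dates: B missed the 30-day window (100 days after the deed), so its recording date stands.
A is an ad valorem tax lien and takes priority over every other lien.
The other liens, earliest effective date first: F (Apr 13, 2023), D (Apr 17, 2023), B (Jul 21, 2023), E (Jul 31, 2023), G (Aug 5, 2023), C (Aug 13, 2023).
A would otherwise be senior to C, so under the subordination agreement A and C exchange positions.

C, F, D, B, E, G, A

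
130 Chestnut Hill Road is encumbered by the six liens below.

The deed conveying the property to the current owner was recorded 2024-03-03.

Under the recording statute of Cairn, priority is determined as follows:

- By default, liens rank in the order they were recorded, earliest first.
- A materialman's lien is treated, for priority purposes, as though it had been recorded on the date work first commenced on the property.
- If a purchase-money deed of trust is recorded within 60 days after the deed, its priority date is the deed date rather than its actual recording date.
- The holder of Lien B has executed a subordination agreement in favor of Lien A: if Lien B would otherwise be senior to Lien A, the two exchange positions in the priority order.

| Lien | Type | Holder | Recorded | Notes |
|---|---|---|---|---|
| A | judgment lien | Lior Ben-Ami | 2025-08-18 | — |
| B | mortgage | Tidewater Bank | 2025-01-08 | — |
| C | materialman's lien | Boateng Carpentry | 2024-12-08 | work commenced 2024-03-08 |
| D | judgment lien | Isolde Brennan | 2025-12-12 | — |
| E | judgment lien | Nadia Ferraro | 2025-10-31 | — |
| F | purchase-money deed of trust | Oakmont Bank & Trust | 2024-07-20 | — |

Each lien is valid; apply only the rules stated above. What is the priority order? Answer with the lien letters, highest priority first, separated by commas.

C, F, A, B, E, D

First, effective dates: C's effective date is 2024-03-08, when work began; F was recorded 139 days after the deed, outside the 60-day window, so it keeps its recording date.
Ordering by effective date: C (2024-03-08), F (2024-07-20), B (2025-01-08), A (2025-08-18), E (2025-10-31), D (2025-12-12).
Because B would otherwise rank above A, the subordination swaps them.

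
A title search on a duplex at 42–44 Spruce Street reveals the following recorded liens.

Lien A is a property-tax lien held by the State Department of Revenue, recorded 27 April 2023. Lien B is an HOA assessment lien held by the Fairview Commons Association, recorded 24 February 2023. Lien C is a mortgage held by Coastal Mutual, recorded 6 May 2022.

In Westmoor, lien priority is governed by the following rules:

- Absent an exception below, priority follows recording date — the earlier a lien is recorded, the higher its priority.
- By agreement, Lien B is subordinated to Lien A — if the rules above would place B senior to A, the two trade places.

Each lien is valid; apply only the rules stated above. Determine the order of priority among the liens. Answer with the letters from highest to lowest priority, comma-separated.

C, A, B

By effective date: C (6 May 2022), B (24 February 2023), A (27 April 2023).
B would otherwise be senior to A, so under the subordination agreement B and A exchange positions.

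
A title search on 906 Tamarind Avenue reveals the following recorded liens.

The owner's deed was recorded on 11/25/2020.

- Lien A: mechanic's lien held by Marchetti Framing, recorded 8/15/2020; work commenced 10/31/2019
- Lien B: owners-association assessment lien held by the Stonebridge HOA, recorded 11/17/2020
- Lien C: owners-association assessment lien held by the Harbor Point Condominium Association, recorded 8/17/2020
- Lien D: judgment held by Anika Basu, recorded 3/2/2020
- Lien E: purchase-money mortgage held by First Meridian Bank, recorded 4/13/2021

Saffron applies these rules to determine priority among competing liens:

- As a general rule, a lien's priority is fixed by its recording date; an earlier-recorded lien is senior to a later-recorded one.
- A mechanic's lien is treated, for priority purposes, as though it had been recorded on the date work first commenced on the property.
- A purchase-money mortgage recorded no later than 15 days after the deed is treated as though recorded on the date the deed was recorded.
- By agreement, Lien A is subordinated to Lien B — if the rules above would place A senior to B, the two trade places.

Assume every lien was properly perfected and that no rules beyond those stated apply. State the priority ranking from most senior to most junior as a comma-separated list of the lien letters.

B, D, C, A, E

Effective dates after the stated exceptions: A is treated as recorded 10/31/2019, the work-commencement date; E was recorded 139 days after the deed — beyond 15 days — so no relation-back applies.
Sorted by effective date: A (10/31/2019), D (3/2/2020), C (8/17/2020), B (11/17/2020), E (4/13/2021).
A is senior to B before the subordination, so the two trade places.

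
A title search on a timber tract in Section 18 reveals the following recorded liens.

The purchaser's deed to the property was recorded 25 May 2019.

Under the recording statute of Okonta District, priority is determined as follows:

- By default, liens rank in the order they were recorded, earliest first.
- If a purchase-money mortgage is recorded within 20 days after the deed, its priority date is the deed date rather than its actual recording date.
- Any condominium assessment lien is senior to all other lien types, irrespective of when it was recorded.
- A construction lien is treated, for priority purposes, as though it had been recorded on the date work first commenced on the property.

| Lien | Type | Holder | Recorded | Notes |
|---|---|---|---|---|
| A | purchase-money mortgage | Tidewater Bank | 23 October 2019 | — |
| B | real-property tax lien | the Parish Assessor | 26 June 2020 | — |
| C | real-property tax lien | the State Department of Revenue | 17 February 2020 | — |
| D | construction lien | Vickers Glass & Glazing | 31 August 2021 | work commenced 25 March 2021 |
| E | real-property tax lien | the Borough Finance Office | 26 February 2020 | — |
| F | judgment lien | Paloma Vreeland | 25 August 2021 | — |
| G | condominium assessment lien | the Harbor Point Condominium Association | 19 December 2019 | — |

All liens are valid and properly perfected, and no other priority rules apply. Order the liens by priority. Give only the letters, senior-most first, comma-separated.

G, A, C, E, B, D, F

Effective dates after the stated exceptions: A was recorded 151 days after the deed, outside the 20-day window, so it keeps its recording date; D relates back to 25 March 2021 (work commenced).
G is a condominium assessment lien and takes priority over every other lien.
The other liens, earliest effective date first: A (23 October 2019), C (17 February 2020), E (26 February 2020), B (26 June 2020), D (25 March 2021), F (25 August 2021).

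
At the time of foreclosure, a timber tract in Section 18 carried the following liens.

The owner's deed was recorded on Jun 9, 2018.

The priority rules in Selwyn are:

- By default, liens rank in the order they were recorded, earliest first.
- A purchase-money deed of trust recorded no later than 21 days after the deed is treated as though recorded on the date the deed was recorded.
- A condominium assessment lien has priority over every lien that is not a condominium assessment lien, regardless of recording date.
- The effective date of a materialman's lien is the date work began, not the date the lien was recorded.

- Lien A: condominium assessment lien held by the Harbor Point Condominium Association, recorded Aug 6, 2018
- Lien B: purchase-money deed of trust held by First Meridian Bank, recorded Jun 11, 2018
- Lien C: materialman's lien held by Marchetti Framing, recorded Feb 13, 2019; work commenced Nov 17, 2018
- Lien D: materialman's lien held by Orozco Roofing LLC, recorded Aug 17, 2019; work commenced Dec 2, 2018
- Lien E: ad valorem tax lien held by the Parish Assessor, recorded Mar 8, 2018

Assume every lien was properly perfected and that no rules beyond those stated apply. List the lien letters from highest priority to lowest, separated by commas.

A, E, B, C, D

Effective dates: B's effective date is the deed date, Jun 9, 2018; C's effective date is Nov 17, 2018, when work began; D is treated as recorded Dec 2, 2018, the work-commencement date.
A is a condominium assessment lien, so it outranks all other liens regardless of date.
Among the remaining liens, by effective date: E (Mar 8, 2018), B (Jun 9, 2018), C (Nov 17, 2018), D (Dec 2, 2018).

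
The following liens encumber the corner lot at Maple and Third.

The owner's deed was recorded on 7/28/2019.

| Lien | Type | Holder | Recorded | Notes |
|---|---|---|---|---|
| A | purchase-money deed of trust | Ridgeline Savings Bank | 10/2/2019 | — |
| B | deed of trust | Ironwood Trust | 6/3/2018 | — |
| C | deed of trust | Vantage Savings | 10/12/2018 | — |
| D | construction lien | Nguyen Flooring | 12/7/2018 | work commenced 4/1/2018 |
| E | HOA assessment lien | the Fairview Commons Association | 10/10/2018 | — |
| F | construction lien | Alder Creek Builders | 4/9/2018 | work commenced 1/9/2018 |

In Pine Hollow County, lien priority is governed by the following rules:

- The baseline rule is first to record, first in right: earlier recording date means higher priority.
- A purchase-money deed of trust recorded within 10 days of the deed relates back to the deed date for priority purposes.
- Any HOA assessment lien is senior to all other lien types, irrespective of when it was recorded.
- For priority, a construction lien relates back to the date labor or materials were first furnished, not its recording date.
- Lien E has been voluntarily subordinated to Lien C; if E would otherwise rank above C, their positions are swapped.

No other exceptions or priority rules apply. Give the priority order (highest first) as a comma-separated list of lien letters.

Effective dates: A was recorded 66 days after the deed — beyond 10 days — so no relation-back applies; D relates back to 4/1/2018 (work commenced); F is treated as recorded 1/9/2018, the work-commencement date.
As an HOA assessment lien, E is senior to every other lien.
Remaining liens by effective date: F (1/9/2018), D (4/1/2018), B (6/3/2018), C (10/12/2018), A (10/2/2019).
The subordination applies — E was senior to C — so E and C swap.

C, F, D, B, E, A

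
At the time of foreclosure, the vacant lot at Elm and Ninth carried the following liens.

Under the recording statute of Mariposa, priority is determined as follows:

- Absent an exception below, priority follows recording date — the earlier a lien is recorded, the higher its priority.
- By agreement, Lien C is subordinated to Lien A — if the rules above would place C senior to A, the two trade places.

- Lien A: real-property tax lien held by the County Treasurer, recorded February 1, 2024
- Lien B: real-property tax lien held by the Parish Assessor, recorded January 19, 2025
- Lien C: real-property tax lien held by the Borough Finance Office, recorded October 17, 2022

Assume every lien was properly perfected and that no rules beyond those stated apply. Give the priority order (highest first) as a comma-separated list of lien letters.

A, C, B

By effective date, earliest first: C (October 17, 2022), A (February 1, 2024), B (January 19, 2025).
C is senior to A before the subordination, so the two trade places.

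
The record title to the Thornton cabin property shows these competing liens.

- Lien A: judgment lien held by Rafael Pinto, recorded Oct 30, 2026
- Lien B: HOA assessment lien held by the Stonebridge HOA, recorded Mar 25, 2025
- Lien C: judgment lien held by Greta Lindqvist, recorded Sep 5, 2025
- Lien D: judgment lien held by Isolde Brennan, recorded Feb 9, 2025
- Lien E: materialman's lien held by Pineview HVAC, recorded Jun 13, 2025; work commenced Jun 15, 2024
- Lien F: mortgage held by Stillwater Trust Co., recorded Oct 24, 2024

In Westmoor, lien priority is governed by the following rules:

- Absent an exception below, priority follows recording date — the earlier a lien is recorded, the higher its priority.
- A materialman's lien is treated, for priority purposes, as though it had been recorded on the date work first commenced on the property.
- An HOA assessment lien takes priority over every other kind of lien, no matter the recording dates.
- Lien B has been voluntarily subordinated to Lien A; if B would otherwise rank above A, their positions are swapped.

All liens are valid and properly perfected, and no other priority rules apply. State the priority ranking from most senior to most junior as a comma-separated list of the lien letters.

A, E, F, D, C, B

Effective dates: E relates back to Jun 15, 2024 (work commenced).
B, as an HOA assessment lien, has superpriority and ranks first.
Remaining liens by effective date: E (Jun 15, 2024), F (Oct 24, 2024), D (Feb 9, 2025), C (Sep 5, 2025), A (Oct 30, 2026).
Because B would otherwise rank above A, the subordination swaps them.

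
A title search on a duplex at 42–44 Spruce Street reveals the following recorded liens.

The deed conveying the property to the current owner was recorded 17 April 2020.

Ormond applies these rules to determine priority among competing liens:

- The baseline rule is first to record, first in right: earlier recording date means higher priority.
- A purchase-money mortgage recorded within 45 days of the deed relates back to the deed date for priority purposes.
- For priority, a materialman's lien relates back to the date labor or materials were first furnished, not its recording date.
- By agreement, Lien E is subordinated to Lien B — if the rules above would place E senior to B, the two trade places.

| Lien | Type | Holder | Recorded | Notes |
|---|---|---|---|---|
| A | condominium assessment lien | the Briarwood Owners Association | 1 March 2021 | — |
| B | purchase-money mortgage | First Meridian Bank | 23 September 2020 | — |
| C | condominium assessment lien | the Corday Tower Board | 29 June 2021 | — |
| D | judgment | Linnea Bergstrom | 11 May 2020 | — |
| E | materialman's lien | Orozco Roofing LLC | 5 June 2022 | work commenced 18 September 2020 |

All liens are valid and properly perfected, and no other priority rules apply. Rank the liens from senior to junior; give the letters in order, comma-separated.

D, B, E, A, C

First, effective dates: B missed the 45-day window (159 days after the deed), so its recording date stands; E is treated as recorded 18 September 2020, the work-commencement date.
By effective date, earliest first: D (11 May 2020), E (18 September 2020), B (23 September 2020), A (1 March 2021), C (29 June 2021).
Because E would otherwise rank above B, the subordination swaps them.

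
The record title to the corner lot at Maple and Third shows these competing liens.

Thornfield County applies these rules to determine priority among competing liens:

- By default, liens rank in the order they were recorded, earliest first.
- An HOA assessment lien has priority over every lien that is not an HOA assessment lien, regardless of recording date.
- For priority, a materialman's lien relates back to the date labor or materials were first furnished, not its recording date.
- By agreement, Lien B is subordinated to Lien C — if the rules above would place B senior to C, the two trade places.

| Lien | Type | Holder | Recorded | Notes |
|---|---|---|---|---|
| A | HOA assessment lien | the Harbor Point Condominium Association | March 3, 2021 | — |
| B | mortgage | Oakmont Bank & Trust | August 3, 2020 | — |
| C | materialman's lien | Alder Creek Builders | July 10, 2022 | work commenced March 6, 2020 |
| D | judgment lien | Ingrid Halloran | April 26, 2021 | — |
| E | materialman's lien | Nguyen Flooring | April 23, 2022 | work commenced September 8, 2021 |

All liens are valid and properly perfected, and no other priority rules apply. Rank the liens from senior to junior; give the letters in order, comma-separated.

A, C, B, D, E

Effective dates: C is treated as recorded March 6, 2020, the work-commencement date; E's effective date is September 8, 2021, when work began.
A, as an HOA assessment lien, has superpriority and ranks first.
Remaining liens by effective date: C (March 6, 2020), B (August 3, 2020), D (April 26, 2021), E (September 8, 2021).
Since B is not senior to C, the subordination leaves the order unchanged.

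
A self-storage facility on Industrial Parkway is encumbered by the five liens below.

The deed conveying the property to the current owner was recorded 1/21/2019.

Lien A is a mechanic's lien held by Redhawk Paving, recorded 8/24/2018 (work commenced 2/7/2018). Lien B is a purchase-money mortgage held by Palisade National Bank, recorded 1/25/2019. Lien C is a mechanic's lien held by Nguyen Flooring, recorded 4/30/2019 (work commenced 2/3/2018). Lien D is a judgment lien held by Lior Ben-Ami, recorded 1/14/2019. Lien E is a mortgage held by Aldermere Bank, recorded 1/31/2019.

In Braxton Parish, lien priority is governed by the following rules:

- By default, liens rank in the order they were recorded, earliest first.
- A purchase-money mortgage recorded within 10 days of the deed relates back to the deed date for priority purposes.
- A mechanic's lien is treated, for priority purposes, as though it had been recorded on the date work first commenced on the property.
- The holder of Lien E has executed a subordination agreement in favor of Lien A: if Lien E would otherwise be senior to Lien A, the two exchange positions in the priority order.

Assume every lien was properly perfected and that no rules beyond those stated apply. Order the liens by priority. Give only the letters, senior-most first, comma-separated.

C, A, D, B, E

Effective dates after the stated exceptions: A relates back to 2/7/2018 (work commenced); B was recorded within the 10-day window, so its effective date is the deed date 1/21/2019; C relates back to 2/3/2018 (work commenced).
Ordering by effective date: C (2/3/2018), A (2/7/2018), D (1/14/2019), B (1/21/2019), E (1/31/2019).
E already ranks below A; the subordination has no effect.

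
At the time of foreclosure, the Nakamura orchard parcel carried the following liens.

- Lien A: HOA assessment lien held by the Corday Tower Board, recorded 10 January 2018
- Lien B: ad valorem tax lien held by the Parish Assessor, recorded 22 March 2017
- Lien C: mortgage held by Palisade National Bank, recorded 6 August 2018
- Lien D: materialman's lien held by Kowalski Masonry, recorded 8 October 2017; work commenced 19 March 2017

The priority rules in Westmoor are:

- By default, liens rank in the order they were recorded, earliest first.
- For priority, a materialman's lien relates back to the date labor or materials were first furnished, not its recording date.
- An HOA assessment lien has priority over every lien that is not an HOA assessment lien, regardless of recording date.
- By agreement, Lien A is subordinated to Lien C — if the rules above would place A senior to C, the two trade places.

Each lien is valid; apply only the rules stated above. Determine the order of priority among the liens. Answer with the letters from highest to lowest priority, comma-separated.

Adjusting effective dates: D is treated as recorded 19 March 2017, the work-commencement date.
A is an HOA assessment lien and takes priority over every other lien.
Among the remaining liens, by effective date: D (19 March 2017), B (22 March 2017), C (6 August 2018).
The subordination applies — A was senior to C — so A and C swap.

C, D, B, A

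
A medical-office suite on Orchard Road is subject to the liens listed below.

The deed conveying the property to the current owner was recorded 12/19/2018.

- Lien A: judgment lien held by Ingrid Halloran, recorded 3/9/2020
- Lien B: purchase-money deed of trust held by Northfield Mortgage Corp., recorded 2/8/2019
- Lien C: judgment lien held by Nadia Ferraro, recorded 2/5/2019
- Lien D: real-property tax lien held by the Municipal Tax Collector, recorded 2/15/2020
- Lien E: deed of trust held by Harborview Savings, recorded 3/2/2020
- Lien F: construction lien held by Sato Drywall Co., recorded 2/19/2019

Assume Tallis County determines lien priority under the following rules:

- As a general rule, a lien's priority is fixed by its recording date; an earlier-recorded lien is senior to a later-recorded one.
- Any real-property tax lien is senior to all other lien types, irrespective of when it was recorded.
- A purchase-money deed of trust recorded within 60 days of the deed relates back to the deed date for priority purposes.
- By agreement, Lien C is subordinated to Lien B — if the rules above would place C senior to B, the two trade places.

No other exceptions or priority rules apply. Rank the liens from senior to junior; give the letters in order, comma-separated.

Effective dates after the stated exceptions: B relates back to the deed date 12/19/2018.
D, as a real-property tax lien, has superpriority and ranks first.
Ordering the rest by effective date: B (12/19/2018), C (2/5/2019), F (2/19/2019), E (3/2/2020), A (3/9/2020).
C is already junior to B, so the subordination agreement changes nothing.

D, B, C, F, E, A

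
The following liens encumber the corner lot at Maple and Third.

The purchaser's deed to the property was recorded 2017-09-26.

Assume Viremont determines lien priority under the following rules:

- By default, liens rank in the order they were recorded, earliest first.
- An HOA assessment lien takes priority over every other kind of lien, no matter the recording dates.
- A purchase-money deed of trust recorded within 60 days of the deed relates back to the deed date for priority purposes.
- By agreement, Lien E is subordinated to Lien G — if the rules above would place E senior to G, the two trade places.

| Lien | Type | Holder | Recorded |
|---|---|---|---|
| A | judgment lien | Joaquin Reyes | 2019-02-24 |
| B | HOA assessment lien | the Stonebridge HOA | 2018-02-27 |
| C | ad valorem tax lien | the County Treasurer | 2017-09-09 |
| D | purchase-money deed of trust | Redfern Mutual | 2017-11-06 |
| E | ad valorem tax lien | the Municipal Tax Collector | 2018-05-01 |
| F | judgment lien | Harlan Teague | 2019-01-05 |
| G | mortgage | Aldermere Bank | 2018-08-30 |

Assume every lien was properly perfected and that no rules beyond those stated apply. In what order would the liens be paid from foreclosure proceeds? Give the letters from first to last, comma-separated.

First, effective dates: D was recorded within the 60-day window, so its effective date is the deed date 2017-09-26.
As an HOA assessment lien, B is senior to every other lien.
Among the remaining liens, by effective date: C (2017-09-09), D (2017-09-26), E (2018-05-01), G (2018-08-30), F (2019-01-05), A (2019-02-24).
E is senior to G before the subordination, so the two trade places.

B, C, D, G, E, F, A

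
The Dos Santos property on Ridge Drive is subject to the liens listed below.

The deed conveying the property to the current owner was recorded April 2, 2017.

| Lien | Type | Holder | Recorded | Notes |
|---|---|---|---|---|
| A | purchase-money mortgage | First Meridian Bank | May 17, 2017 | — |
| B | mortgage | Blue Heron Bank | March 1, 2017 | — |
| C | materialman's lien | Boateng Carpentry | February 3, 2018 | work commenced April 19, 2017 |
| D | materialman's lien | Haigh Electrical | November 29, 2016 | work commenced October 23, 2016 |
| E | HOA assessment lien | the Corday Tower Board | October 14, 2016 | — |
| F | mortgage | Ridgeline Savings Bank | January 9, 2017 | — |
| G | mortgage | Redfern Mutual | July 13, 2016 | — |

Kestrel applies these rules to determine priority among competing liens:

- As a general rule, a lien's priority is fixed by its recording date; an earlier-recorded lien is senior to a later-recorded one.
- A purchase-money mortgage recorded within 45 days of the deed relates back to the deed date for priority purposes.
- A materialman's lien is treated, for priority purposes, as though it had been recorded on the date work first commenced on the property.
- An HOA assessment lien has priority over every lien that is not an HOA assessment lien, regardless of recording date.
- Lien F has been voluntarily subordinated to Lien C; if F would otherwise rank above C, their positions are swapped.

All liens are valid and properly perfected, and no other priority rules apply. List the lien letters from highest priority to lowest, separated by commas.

Effective dates after the stated exceptions: A's effective date is the deed date, April 2, 2017; C relates back to April 19, 2017 (work commenced); D relates back to October 23, 2016 (work commenced).
E is an HOA assessment lien, so it outranks all other liens regardless of date.
The other liens, earliest effective date first: G (July 13, 2016), D (October 23, 2016), F (January 9, 2017), B (March 1, 2017), A (April 2, 2017), C (April 19, 2017).
Because F would otherwise rank above C, the subordination swaps them.

E, G, D, C, B, A, F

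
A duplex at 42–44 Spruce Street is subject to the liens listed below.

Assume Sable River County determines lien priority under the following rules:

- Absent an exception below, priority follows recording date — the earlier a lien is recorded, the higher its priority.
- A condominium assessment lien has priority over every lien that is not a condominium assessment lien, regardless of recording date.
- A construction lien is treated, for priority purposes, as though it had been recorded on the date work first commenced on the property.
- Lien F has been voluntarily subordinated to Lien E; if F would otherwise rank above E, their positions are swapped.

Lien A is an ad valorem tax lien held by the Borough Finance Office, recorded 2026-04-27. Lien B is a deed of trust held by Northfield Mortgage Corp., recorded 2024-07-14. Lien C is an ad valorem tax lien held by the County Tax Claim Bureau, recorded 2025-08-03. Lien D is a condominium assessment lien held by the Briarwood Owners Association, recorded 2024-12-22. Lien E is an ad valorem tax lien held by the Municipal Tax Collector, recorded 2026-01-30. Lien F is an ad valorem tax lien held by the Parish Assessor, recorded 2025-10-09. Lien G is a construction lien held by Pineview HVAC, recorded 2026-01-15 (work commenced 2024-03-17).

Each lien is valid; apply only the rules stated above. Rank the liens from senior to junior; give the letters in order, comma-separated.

D, G, B, C, E, F, A

First, effective dates: G relates back to 2024-03-17 (work commenced).
D, as a condominium assessment lien, has superpriority and ranks first.
Remaining liens by effective date: G (2024-03-17), B (2024-07-14), C (2025-08-03), F (2025-10-09), E (2026-01-30), A (2026-04-27).
F would otherwise be senior to E, so under the subordination agreement F and E exchange positions.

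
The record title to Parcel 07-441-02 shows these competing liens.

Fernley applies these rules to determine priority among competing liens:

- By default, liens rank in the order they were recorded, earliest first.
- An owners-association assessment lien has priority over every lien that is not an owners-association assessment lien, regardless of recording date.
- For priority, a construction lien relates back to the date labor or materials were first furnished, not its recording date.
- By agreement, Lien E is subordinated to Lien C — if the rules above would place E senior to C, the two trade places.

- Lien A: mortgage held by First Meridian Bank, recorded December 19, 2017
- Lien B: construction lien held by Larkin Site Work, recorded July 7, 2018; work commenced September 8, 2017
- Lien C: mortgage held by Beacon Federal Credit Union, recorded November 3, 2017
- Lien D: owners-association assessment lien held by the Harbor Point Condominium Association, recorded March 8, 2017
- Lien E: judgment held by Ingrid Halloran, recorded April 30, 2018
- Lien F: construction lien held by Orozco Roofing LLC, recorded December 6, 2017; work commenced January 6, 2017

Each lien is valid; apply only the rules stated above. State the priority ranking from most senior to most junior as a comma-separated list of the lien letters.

Adjusting effective dates: B's effective date is September 8, 2017, when work began; F is treated as recorded January 6, 2017, the work-commencement date.
D is an owners-association assessment lien, so it outranks all other liens regardless of date.
Ordering the rest by effective date: F (January 6, 2017), B (September 8, 2017), C (November 3, 2017), A (December 19, 2017), E (April 30, 2018).
E already ranks below C; the subordination has no effect.

D, F, B, C, A, E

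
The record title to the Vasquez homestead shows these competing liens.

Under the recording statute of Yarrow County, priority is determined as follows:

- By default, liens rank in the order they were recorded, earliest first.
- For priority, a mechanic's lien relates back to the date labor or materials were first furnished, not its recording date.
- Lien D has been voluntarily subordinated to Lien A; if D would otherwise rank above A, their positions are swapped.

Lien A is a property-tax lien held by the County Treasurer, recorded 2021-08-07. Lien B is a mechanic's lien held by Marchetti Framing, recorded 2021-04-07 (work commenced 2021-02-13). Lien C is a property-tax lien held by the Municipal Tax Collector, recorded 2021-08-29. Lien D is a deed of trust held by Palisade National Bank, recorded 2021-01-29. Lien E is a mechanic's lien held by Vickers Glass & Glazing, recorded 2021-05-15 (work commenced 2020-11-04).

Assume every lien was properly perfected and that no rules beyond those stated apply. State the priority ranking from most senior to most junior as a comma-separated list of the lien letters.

Effective dates: B relates back to 2021-02-13 (work commenced); E is treated as recorded 2020-11-04, the work-commencement date.
Sorted by effective date: E (2020-11-04), D (2021-01-29), B (2021-02-13), A (2021-08-07), C (2021-08-29).
D would otherwise be senior to A, so under the subordination agreement D and A exchange positions.

E, A, B, D, C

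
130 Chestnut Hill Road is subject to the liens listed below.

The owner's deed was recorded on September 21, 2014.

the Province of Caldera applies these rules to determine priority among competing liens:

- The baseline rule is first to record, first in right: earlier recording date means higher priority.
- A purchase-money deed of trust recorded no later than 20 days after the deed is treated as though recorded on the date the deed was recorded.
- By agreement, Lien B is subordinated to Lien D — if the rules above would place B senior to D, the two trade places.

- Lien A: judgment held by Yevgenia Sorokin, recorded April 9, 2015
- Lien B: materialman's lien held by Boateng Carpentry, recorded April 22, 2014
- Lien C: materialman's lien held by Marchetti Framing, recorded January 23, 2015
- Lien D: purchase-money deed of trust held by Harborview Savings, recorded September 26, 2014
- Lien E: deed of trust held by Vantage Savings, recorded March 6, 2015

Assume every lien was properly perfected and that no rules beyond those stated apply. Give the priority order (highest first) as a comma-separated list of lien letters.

Effective dates after the stated exceptions: D was recorded within the 20-day window, so its effective date is the deed date September 21, 2014.
By effective date, earliest first: B (April 22, 2014), D (September 21, 2014), C (January 23, 2015), E (March 6, 2015), A (April 9, 2015).
B is senior to D before the subordination, so the two trade places.

D, B, C, E, A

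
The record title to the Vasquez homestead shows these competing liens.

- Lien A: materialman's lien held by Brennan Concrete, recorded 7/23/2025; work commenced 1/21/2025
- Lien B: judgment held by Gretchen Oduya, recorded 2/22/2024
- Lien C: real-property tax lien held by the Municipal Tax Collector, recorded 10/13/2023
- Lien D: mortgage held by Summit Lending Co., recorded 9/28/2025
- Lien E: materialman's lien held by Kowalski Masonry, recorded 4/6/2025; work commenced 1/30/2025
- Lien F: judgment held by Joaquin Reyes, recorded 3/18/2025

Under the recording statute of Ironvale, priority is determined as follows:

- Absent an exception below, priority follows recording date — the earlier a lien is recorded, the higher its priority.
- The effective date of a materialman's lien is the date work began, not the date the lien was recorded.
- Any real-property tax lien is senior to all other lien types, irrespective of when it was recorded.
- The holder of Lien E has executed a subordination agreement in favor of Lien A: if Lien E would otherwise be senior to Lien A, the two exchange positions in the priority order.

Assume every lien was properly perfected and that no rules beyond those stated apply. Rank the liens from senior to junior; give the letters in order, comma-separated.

C, B, A, E, F, D

Adjusting effective dates: A is treated as recorded 1/21/2025, the work-commencement date; E is treated as recorded 1/30/2025, the work-commencement date.
C is a real-property tax lien, so it outranks all other liens regardless of date.
The other liens, earliest effective date first: B (2/22/2024), A (1/21/2025), E (1/30/2025), F (3/18/2025), D (9/28/2025).
E already ranks below A; the subordination has no effect.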